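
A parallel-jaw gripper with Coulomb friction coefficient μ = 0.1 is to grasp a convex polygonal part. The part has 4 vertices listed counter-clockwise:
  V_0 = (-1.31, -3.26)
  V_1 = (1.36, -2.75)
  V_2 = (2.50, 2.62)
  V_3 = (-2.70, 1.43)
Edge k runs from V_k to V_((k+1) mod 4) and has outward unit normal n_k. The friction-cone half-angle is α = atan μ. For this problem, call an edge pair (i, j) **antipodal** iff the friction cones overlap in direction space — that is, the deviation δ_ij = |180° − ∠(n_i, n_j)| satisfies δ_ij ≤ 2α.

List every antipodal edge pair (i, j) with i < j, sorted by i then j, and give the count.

count = 1; pairs: (0,2)

α = atan 0.1 = 5.71°;  2α = 11.42°
n_0 = (+0.1876, -0.9822)
n_1 = (+0.9782, -0.2077)
n_2 = (-0.2231, +0.9748)
n_3 = (-0.9588, -0.2842)
  (0,1): δ = 112.80°  ·
  (0,2): δ = 2.08°  ✓
  (0,3): δ = 95.69°  ·
  (1,2): δ = 65.12°  ·
  (1,3): δ = 28.49°  ·
  (2,3): δ = 86.38°  ·
antipodal pairs: 1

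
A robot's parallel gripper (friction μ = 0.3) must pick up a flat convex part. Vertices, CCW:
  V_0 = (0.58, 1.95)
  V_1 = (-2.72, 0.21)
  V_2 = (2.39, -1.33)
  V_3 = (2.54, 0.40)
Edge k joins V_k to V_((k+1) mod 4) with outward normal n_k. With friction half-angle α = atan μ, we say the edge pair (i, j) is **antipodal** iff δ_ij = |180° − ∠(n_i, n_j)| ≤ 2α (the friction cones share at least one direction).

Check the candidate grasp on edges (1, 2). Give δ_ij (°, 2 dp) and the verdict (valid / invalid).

δ = 78.18°, invalid

α = atan 0.3 = 16.70°;  2α = 33.40°
edge 1: e_1 = (+5.11, -1.54);  n_1 = (-0.2886, -0.9575)
edge 2: e_2 = (+0.15, +1.73);  n_2 = (+0.9963, -0.0864)
∠(n_1, n_2) = 101.82°
δ = |180° − 101.82°| = 78.18°
78.18° > 2α = 33.40°  →  invalid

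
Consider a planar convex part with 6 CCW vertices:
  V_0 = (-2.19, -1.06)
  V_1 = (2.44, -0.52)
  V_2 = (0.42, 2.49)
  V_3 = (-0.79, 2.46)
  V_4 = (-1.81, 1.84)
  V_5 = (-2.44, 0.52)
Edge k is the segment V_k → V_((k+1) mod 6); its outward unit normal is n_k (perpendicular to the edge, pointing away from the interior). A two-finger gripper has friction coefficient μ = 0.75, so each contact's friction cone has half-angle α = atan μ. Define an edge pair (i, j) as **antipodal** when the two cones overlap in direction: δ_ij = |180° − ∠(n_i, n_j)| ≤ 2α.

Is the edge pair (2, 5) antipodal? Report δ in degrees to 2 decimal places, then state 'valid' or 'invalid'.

α = atan 0.75 = 36.87°;  2α = 73.74°
edge 2: e_2 = (-1.21, -0.03);  n_2 = (-0.0248, +0.9997)
edge 5: e_5 = (+0.25, -1.58);  n_5 = (-0.9877, -0.1563)
∠(n_2, n_5) = 97.57°
δ = |180° − 97.57°| = 82.43°
82.43° > 2α = 73.74°  →  invalid

δ = 82.43°, invalid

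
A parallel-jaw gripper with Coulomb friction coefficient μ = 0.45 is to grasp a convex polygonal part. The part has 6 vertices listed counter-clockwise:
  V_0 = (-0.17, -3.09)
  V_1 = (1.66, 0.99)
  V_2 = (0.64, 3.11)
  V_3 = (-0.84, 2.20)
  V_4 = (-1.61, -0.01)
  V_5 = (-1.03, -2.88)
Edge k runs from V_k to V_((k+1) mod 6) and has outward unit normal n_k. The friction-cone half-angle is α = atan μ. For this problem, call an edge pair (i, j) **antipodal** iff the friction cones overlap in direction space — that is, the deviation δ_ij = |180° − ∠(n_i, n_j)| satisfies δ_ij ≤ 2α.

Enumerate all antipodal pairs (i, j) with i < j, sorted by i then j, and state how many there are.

count = 6; pairs: (0,2), (0,3), (0,4), (1,3), (1,4), (2,5)

α = atan 0.45 = 24.23°;  2α = 48.46°
n_0 = (+0.9124, -0.4092)
n_1 = (+0.9011, +0.4336)
n_2 = (-0.5238, +0.8519)
n_3 = (-0.9443, +0.3290)
n_4 = (-0.9802, -0.1981)
n_5 = (-0.2372, -0.9715)
  (0,1): δ = 130.15°  ·
  (0,2): δ = 34.26°  ✓
  (0,3): δ = 4.95°  ✓
  (0,4): δ = 35.58°  ✓
  (0,5): δ = 100.44°  ·
  (1,2): δ = 84.11°  ·
  (1,3): δ = 44.90°  ✓
  (1,4): δ = 14.27°  ✓
  (1,5): δ = 50.58°  ·
  (2,3): δ = 140.80°  ·
  (2,4): δ = 110.16°  ·
  (2,5): δ = 45.31°  ✓
  (3,4): δ = 149.37°  ·
  (3,5): δ = 84.51°  ·
  (4,5): δ = 115.15°  ·
antipodal pairs: 6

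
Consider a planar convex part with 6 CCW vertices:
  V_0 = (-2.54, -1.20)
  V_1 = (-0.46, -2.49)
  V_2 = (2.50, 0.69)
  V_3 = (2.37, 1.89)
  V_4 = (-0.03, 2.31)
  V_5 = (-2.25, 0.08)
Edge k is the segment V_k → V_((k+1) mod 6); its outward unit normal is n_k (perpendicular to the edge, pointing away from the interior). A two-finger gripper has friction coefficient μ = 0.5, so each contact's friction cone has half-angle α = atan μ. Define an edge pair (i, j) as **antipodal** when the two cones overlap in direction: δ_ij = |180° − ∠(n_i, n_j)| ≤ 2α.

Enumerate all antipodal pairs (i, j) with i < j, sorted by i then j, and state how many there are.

α = atan 0.5 = 26.57°;  2α = 53.13°
n_0 = (-0.5271, -0.8498)
n_1 = (+0.7320, -0.6813)
n_2 = (+0.9942, +0.1077)
n_3 = (+0.1724, +0.9850)
n_4 = (-0.7087, +0.7055)
n_5 = (-0.9753, +0.2210)
  (0,1): δ = 101.14°  ·
  (0,2): δ = 52.01°  ✓
  (0,3): δ = 21.88°  ✓
  (0,4): δ = 76.94°  ·
  (0,5): δ = 109.04°  ·
  (1,2): δ = 130.87°  ·
  (1,3): δ = 56.98°  ·
  (1,4): δ = 1.92°  ✓
  (1,5): δ = 30.18°  ✓
  (2,3): δ = 106.11°  ·
  (2,4): δ = 51.05°  ✓
  (2,5): δ = 18.95°  ✓
  (3,4): δ = 124.95°  ·
  (3,5): δ = 92.84°  ·
  (4,5): δ = 147.89°  ·
antipodal pairs: 6

count = 6; pairs: (0,2), (0,3), (1,4), (1,5), (2,4), (2,5)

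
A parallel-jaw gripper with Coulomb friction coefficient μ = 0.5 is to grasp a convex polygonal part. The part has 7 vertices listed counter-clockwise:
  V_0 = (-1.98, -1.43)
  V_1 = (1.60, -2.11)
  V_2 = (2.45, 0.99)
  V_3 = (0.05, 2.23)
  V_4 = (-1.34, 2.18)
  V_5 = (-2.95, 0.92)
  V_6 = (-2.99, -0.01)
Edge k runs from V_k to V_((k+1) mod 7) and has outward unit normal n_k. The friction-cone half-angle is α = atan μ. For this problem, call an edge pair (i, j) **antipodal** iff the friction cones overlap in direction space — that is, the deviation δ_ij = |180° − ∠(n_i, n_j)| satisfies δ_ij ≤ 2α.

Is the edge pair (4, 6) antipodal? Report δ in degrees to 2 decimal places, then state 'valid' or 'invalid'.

δ = 92.62°, invalid

α = atan 0.5 = 26.57°;  2α = 53.13°
edge 4: e_4 = (-1.61, -1.26);  n_4 = (-0.6163, +0.7875)
edge 6: e_6 = (+1.01, -1.42);  n_6 = (-0.8149, -0.5796)
∠(n_4, n_6) = 87.38°
δ = |180° − 87.38°| = 92.62°
92.62° > 2α = 53.13°  →  invalid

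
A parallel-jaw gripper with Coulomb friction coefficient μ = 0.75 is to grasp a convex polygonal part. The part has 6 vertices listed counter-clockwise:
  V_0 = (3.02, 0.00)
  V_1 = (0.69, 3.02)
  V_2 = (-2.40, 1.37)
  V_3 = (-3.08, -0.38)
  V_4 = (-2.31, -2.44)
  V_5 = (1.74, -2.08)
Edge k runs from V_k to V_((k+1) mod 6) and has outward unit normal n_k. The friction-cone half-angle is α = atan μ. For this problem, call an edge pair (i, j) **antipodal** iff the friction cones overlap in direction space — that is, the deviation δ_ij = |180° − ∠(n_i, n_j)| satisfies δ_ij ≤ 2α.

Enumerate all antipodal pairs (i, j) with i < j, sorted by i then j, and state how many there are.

α = atan 0.75 = 36.87°;  2α = 73.74°
n_0 = (+0.7917, +0.6109)
n_1 = (-0.4710, +0.8821)
n_2 = (-0.9321, +0.3622)
n_3 = (-0.9367, -0.3501)
n_4 = (+0.0885, -0.9961)
n_5 = (+0.8517, -0.5241)
  (0,1): δ = 99.55°  ·
  (0,2): δ = 58.89°  ✓
  (0,3): δ = 17.16°  ✓
  (0,4): δ = 57.43°  ✓
  (0,5): δ = 110.74°  ·
  (1,2): δ = 139.34°  ·
  (1,3): δ = 97.61°  ·
  (1,4): δ = 23.02°  ✓
  (1,5): δ = 30.29°  ✓
  (2,3): δ = 138.27°  ·
  (2,4): δ = 63.69°  ✓
  (2,5): δ = 10.37°  ✓
  (3,4): δ = 105.42°  ·
  (3,5): δ = 52.10°  ✓
  (4,5): δ = 126.69°  ·
antipodal pairs: 8

count = 8; pairs: (0,2), (0,3), (0,4), (1,4), (1,5), (2,4), (2,5), (3,5)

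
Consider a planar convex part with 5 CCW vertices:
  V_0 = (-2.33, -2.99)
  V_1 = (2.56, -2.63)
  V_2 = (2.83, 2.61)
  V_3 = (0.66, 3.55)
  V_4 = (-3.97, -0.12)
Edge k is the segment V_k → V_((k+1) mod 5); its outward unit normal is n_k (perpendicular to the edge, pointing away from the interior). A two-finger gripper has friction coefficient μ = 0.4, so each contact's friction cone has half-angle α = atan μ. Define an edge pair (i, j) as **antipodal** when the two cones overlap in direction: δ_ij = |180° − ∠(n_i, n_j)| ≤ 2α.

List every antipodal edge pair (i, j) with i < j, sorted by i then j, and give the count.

α = atan 0.4 = 21.80°;  2α = 43.60°
n_0 = (+0.0734, -0.9973)
n_1 = (+0.9987, -0.0515)
n_2 = (+0.3975, +0.9176)
n_3 = (-0.6212, +0.7837)
n_4 = (-0.8682, -0.4961)
  (0,1): δ = 97.16°  ·
  (0,2): δ = 27.63°  ✓
  (0,3): δ = 34.19°  ✓
  (0,4): δ = 115.53°  ·
  (1,2): δ = 110.47°  ·
  (1,3): δ = 48.65°  ·
  (1,4): δ = 32.69°  ✓
  (2,3): δ = 118.18°  ·
  (2,4): δ = 36.83°  ✓
  (3,4): δ = 98.66°  ·
antipodal pairs: 4

count = 4; pairs: (0,2), (0,3), (1,4), (2,4)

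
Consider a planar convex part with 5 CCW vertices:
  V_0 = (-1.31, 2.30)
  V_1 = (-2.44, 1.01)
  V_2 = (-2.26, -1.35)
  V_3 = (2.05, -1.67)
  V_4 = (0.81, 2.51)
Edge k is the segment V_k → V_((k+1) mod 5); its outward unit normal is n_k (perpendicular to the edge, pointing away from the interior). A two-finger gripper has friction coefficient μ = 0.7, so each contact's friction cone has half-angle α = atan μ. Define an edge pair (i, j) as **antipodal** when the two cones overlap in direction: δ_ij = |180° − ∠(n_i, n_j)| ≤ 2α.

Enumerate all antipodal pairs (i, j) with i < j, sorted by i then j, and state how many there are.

α = atan 0.7 = 34.99°;  2α = 69.98°
n_0 = (-0.7522, +0.6589)
n_1 = (-0.9971, -0.0761)
n_2 = (-0.0740, -0.9973)
n_3 = (+0.9587, +0.2844)
n_4 = (-0.0986, +0.9951)
  (0,1): δ = 134.42°  ·
  (0,2): δ = 53.03°  ✓
  (0,3): δ = 57.74°  ✓
  (0,4): δ = 136.87°  ·
  (1,2): δ = 98.61°  ·
  (1,3): δ = 12.16°  ✓
  (1,4): δ = 91.30°  ·
  (2,3): δ = 69.23°  ✓
  (2,4): δ = 9.90°  ✓
  (3,4): δ = 100.87°  ·
antipodal pairs: 5

count = 5; pairs: (0,2), (0,3), (1,3), (2,3), (2,4)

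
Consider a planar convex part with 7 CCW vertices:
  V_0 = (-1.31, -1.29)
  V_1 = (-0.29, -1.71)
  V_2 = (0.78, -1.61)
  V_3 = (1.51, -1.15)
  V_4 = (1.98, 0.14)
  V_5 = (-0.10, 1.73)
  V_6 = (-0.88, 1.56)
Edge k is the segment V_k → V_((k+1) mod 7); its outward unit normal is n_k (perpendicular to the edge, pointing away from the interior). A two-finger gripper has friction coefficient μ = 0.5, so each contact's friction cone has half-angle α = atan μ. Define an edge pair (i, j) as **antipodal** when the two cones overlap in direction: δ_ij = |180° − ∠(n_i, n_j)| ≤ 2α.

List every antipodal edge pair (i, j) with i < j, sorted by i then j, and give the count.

count = 7; pairs: (0,4), (0,5), (1,4), (1,5), (2,5), (2,6), (3,6)

α = atan 0.5 = 26.57°;  2α = 53.13°
n_0 = (-0.3807, -0.9247)
n_1 = (+0.0931, -0.9957)
n_2 = (+0.5331, -0.8460)
n_3 = (+0.9396, -0.3423)
n_4 = (+0.6073, +0.7945)
n_5 = (-0.2129, +0.9771)
n_6 = (-0.9888, +0.1492)
  (0,1): δ = 152.28°  ·
  (0,2): δ = 125.40°  ·
  (0,3): δ = 87.64°  ·
  (0,4): δ = 15.01°  ✓
  (0,5): δ = 34.68°  ✓
  (0,6): δ = 103.80°  ·
  (1,2): δ = 153.12°  ·
  (1,3): δ = 115.36°  ·
  (1,4): δ = 42.73°  ✓
  (1,5): δ = 6.96°  ✓
  (1,6): δ = 76.08°  ·
  (2,3): δ = 142.24°  ·
  (2,4): δ = 69.61°  ·
  (2,5): δ = 19.92°  ✓
  (2,6): δ = 49.20°  ✓
  (3,4): δ = 107.38°  ·
  (3,5): δ = 57.69°  ·
  (3,6): δ = 11.44°  ✓
  (4,5): δ = 130.31°  ·
  (4,6): δ = 61.18°  ·
  (5,6): δ = 110.88°  ·
antipodal pairs: 7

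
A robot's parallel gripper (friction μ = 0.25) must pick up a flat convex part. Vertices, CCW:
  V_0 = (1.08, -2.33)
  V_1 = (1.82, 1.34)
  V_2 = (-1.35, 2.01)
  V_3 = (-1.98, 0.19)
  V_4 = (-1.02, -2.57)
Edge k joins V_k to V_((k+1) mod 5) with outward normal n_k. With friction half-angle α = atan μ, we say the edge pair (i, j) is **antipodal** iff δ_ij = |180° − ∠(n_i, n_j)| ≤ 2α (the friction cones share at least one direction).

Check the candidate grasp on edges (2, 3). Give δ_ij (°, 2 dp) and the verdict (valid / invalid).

α = atan 0.25 = 14.04°;  2α = 28.07°
edge 2: e_2 = (-0.63, -1.82);  n_2 = (-0.9450, +0.3271)
edge 3: e_3 = (+0.96, -2.76);  n_3 = (-0.9445, -0.3285)
∠(n_2, n_3) = 38.27°
δ = |180° − 38.27°| = 141.73°
141.73° > 2α = 28.07°  →  invalid

δ = 141.73°, invalid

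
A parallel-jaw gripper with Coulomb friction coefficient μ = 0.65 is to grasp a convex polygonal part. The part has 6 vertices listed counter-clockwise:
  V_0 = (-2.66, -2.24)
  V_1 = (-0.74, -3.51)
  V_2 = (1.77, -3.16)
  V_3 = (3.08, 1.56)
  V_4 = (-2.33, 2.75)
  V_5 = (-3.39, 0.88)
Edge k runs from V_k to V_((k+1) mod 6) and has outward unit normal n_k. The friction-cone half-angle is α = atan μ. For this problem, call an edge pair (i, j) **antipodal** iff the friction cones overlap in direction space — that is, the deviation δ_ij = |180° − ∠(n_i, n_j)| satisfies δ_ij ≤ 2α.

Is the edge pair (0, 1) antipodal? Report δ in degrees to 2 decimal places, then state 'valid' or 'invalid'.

δ = 138.58°, invalid

α = atan 0.65 = 33.02°;  2α = 66.05°
edge 0: e_0 = (+1.92, -1.27);  n_0 = (-0.5517, -0.8340)
edge 1: e_1 = (+2.51, +0.35);  n_1 = (+0.1381, -0.9904)
∠(n_0, n_1) = 41.42°
δ = |180° − 41.42°| = 138.58°
138.58° > 2α = 66.05°  →  invalid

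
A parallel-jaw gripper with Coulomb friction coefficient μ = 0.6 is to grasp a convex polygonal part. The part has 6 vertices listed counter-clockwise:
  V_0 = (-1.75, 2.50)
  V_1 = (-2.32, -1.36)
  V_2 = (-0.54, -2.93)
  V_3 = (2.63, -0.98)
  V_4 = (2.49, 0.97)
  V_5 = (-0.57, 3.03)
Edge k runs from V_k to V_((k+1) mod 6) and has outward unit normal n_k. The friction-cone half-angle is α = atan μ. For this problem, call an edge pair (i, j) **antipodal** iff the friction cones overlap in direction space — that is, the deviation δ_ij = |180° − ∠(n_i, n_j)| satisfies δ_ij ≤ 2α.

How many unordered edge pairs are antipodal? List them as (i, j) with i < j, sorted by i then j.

count = 5; pairs: (0,2), (0,3), (1,3), (1,4), (2,5)

α = atan 0.6 = 30.96°;  2α = 61.93°
n_0 = (-0.9893, +0.1461)
n_1 = (-0.6615, -0.7500)
n_2 = (+0.5239, -0.8518)
n_3 = (+0.9974, +0.0716)
n_4 = (+0.5584, +0.8295)
n_5 = (-0.4097, +0.9122)
  (0,1): δ = 123.01°  ·
  (0,2): δ = 50.00°  ✓
  (0,3): δ = 12.51°  ✓
  (0,4): δ = 64.45°  ·
  (0,5): δ = 122.59°  ·
  (1,2): δ = 106.99°  ·
  (1,3): δ = 44.48°  ✓
  (1,4): δ = 7.46°  ✓
  (1,5): δ = 65.60°  ·
  (2,3): δ = 117.49°  ·
  (2,4): δ = 65.55°  ·
  (2,5): δ = 7.41°  ✓
  (3,4): δ = 128.06°  ·
  (3,5): δ = 69.92°  ·
  (4,5): δ = 121.86°  ·
antipodal pairs: 5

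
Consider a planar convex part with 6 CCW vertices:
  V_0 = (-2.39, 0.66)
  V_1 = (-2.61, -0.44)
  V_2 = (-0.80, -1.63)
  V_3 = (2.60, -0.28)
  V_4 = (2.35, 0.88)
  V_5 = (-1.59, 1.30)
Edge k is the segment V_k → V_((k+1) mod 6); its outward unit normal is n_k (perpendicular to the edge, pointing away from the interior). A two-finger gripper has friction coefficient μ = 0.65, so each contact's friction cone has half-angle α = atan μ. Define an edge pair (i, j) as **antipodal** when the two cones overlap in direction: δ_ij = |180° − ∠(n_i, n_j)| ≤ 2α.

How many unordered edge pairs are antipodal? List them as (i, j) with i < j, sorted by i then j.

α = atan 0.65 = 33.02°;  2α = 66.05°
n_0 = (-0.9806, +0.1961)
n_1 = (-0.5494, -0.8356)
n_2 = (+0.3690, -0.9294)
n_3 = (+0.9776, +0.2107)
n_4 = (+0.1060, +0.9944)
n_5 = (-0.6247, +0.7809)
  (0,1): δ = 112.01°  ·
  (0,2): δ = 57.03°  ✓
  (0,3): δ = 23.47°  ✓
  (0,4): δ = 95.23°  ·
  (0,5): δ = 139.97°  ·
  (1,2): δ = 125.02°  ·
  (1,3): δ = 44.51°  ✓
  (1,4): δ = 27.24°  ✓
  (1,5): δ = 71.98°  ·
  (2,3): δ = 99.49°  ·
  (2,4): δ = 27.74°  ✓
  (2,5): δ = 17.00°  ✓
  (3,4): δ = 108.25°  ·
  (3,5): δ = 63.50°  ✓
  (4,5): δ = 135.26°  ·
antipodal pairs: 7

count = 7; pairs: (0,2), (0,3), (1,3), (1,4), (2,4), (2,5), (3,5)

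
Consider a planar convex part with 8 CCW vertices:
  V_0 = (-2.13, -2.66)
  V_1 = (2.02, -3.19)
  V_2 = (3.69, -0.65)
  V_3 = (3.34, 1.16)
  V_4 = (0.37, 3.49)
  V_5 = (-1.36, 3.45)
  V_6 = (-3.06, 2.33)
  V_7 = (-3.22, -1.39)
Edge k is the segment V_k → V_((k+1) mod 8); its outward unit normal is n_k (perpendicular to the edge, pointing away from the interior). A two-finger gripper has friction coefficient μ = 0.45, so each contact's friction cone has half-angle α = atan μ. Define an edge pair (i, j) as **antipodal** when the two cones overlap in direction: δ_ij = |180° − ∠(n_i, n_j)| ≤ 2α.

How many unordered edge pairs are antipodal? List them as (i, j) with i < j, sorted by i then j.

count = 8; pairs: (0,3), (0,4), (0,5), (1,5), (1,6), (2,6), (2,7), (3,7)

α = atan 0.45 = 24.23°;  2α = 48.46°
n_0 = (-0.1267, -0.9919)
n_1 = (+0.8356, -0.5494)
n_2 = (+0.9818, +0.1899)
n_3 = (+0.6172, +0.7868)
n_4 = (-0.0231, +0.9997)
n_5 = (-0.5502, +0.8351)
n_6 = (-0.9991, +0.0430)
n_7 = (-0.7588, -0.6513)
  (0,1): δ = 116.05°  ·
  (0,2): δ = 71.78°  ·
  (0,3): δ = 30.84°  ✓
  (0,4): δ = 8.60°  ✓
  (0,5): δ = 40.66°  ✓
  (0,6): δ = 94.82°  ·
  (0,7): δ = 137.92°  ·
  (1,2): δ = 135.73°  ·
  (1,3): δ = 94.79°  ·
  (1,4): δ = 55.35°  ·
  (1,5): δ = 23.30°  ✓
  (1,6): δ = 30.86°  ✓
  (1,7): δ = 73.96°  ·
  (2,3): δ = 139.06°  ·
  (2,4): δ = 99.62°  ·
  (2,5): δ = 67.57°  ·
  (2,6): δ = 13.41°  ✓
  (2,7): δ = 29.69°  ✓
  (3,4): δ = 140.56°  ·
  (3,5): δ = 108.51°  ·
  (3,6): δ = 54.35°  ·
  (3,7): δ = 11.25°  ✓
  (4,5): δ = 147.95°  ·
  (4,6): δ = 93.79°  ·
  (4,7): δ = 50.69°  ·
  (5,6): δ = 125.84°  ·
  (5,7): δ = 82.74°  ·
  (6,7): δ = 136.90°  ·
antipodal pairs: 8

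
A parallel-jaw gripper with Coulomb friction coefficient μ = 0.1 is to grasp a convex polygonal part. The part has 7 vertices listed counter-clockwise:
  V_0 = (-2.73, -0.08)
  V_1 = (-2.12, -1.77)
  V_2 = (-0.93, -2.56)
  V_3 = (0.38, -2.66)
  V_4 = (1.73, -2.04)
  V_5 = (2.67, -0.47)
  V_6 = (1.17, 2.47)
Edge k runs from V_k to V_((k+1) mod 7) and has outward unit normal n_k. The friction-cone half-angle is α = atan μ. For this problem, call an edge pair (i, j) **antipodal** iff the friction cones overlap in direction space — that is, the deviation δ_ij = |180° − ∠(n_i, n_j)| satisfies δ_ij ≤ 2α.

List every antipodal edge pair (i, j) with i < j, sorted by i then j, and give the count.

α = atan 0.1 = 5.71°;  2α = 11.42°
n_0 = (-0.9406, -0.3395)
n_1 = (-0.5531, -0.8331)
n_2 = (-0.0761, -0.9971)
n_3 = (+0.4173, -0.9087)
n_4 = (+0.8580, -0.5137)
n_5 = (+0.8908, +0.4545)
n_6 = (-0.5472, +0.8370)
  (0,1): δ = 143.43°  ·
  (0,2): δ = 114.21°  ·
  (0,3): δ = 85.18°  ·
  (0,4): δ = 50.76°  ·
  (0,5): δ = 7.18°  ✓
  (0,6): δ = 103.33°  ·
  (1,2): δ = 150.79°  ·
  (1,3): δ = 121.75°  ·
  (1,4): δ = 87.33°  ·
  (1,5): δ = 29.39°  ·
  (1,6): δ = 66.76°  ·
  (2,3): δ = 150.97°  ·
  (2,4): δ = 116.54°  ·
  (2,5): δ = 58.60°  ·
  (2,6): δ = 37.54°  ·
  (3,4): δ = 145.58°  ·
  (3,5): δ = 87.64°  ·
  (3,6): δ = 8.51°  ✓
  (4,5): δ = 122.06°  ·
  (4,6): δ = 25.91°  ·
  (5,6): δ = 83.85°  ·
antipodal pairs: 2

count = 2; pairs: (0,5), (3,6)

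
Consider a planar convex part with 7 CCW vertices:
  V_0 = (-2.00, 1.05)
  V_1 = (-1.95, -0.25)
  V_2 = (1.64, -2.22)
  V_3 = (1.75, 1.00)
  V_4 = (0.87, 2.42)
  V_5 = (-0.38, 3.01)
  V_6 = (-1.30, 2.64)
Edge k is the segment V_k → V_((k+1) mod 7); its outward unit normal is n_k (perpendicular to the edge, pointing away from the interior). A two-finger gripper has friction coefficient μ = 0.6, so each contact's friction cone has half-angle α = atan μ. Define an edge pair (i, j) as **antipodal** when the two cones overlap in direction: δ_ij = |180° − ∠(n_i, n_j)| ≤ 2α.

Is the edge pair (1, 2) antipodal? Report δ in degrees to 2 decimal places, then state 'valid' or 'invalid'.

α = atan 0.6 = 30.96°;  2α = 61.93°
edge 1: e_1 = (+3.59, -1.97);  n_1 = (-0.4811, -0.8767)
edge 2: e_2 = (+0.11, +3.22);  n_2 = (+0.9994, -0.0341)
∠(n_1, n_2) = 116.80°
δ = |180° − 116.80°| = 63.20°
63.20° > 2α = 61.93°  →  invalid

δ = 63.20°, invalid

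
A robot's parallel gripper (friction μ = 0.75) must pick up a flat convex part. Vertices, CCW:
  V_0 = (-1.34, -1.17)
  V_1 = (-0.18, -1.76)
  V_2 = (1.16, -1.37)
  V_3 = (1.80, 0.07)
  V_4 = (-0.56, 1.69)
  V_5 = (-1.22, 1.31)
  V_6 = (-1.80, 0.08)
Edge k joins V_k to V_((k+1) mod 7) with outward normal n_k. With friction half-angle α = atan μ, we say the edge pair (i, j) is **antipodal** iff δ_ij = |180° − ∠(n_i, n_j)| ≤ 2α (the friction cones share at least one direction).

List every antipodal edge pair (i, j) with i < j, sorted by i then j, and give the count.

α = atan 0.75 = 36.87°;  2α = 73.74°
n_0 = (-0.4534, -0.8913)
n_1 = (+0.2794, -0.9602)
n_2 = (+0.9138, -0.4061)
n_3 = (+0.5659, +0.8244)
n_4 = (-0.4990, +0.8666)
n_5 = (-0.9045, +0.4265)
n_6 = (-0.9385, -0.3454)
  (0,1): δ = 136.81°  ·
  (0,2): δ = 87.00°  ·
  (0,3): δ = 7.51°  ✓
  (0,4): δ = 56.89°  ✓
  (0,5): δ = 91.71°  ·
  (0,6): δ = 137.16°  ·
  (1,2): δ = 130.19°  ·
  (1,3): δ = 50.69°  ✓
  (1,4): δ = 13.70°  ✓
  (1,5): δ = 48.53°  ✓
  (1,6): δ = 93.98°  ·
  (2,3): δ = 100.50°  ·
  (2,4): δ = 36.11°  ✓
  (2,5): δ = 1.28°  ✓
  (2,6): δ = 44.17°  ✓
  (3,4): δ = 115.60°  ·
  (3,5): δ = 80.78°  ·
  (3,6): δ = 35.33°  ✓
  (4,5): δ = 145.18°  ·
  (4,6): δ = 99.73°  ·
  (5,6): δ = 134.55°  ·
antipodal pairs: 9

count = 9; pairs: (0,3), (0,4), (1,3), (1,4), (1,5), (2,4), (2,5), (2,6), (3,6)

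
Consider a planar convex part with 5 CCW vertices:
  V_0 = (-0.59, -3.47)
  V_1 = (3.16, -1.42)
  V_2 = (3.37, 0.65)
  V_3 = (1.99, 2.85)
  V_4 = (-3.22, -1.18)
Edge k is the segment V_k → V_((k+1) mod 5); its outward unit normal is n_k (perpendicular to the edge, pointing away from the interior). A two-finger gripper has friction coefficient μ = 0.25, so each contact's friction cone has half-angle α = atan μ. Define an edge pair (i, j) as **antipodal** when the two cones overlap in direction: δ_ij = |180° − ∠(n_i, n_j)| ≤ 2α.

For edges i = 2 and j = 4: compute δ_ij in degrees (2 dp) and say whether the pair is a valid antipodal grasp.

α = atan 0.25 = 14.04°;  2α = 28.07°
edge 2: e_2 = (-1.38, +2.20);  n_2 = (+0.8471, +0.5314)
edge 4: e_4 = (+2.63, -2.29);  n_4 = (-0.6567, -0.7542)
∠(n_2, n_4) = 163.15°
δ = |180° − 163.15°| = 16.85°
16.85° ≤ 2α = 28.07°  →  valid

δ = 16.85°, valid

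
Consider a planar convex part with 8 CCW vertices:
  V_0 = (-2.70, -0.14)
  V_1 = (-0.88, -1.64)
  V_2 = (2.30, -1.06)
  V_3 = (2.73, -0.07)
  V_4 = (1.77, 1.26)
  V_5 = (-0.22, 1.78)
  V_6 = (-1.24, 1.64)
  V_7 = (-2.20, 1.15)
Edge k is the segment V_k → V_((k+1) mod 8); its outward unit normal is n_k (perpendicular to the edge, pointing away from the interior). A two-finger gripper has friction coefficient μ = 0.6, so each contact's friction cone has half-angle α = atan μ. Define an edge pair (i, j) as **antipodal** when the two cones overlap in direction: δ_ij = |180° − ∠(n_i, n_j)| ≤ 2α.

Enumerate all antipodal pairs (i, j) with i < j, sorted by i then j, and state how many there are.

count = 11; pairs: (0,3), (0,4), (0,5), (1,4), (1,5), (1,6), (1,7), (2,5), (2,6), (2,7), (3,7)

α = atan 0.6 = 30.96°;  2α = 61.93°
n_0 = (-0.6360, -0.7717)
n_1 = (+0.1794, -0.9838)
n_2 = (+0.9172, -0.3984)
n_3 = (+0.8108, +0.5853)
n_4 = (+0.2528, +0.9675)
n_5 = (-0.1360, +0.9907)
n_6 = (-0.4546, +0.8907)
n_7 = (-0.9324, +0.3614)
  (0,1): δ = 130.17°  ·
  (0,2): δ = 73.98°  ·
  (0,3): δ = 14.68°  ✓
  (0,4): δ = 24.85°  ✓
  (0,5): δ = 47.31°  ✓
  (0,6): δ = 66.54°  ·
  (0,7): δ = 108.31°  ·
  (1,2): δ = 123.81°  ·
  (1,3): δ = 64.51°  ·
  (1,4): δ = 24.98°  ✓
  (1,5): δ = 2.52°  ✓
  (1,6): δ = 16.70°  ✓
  (1,7): δ = 58.48°  ✓
  (2,3): δ = 120.70°  ·
  (2,4): δ = 81.17°  ·
  (2,5): δ = 58.71°  ✓
  (2,6): δ = 39.48°  ✓
  (2,7): δ = 2.29°  ✓
  (3,4): δ = 140.47°  ·
  (3,5): δ = 118.01°  ·
  (3,6): δ = 98.78°  ·
  (3,7): δ = 57.01°  ✓
  (4,5): δ = 157.54°  ·
  (4,6): δ = 138.32°  ·
  (4,7): δ = 96.54°  ·
  (5,6): δ = 160.77°  ·
  (5,7): δ = 119.00°  ·
  (6,7): δ = 138.23°  ·
antipodal pairs: 11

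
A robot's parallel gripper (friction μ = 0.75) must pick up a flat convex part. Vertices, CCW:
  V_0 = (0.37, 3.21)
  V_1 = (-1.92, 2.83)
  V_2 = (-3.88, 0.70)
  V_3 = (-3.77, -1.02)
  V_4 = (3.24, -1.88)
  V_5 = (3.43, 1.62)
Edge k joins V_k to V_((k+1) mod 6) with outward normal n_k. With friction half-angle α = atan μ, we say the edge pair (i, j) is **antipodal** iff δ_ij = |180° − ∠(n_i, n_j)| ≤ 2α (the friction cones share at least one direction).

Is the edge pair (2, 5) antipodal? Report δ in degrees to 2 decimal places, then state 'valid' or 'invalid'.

α = atan 0.75 = 36.87°;  2α = 73.74°
edge 2: e_2 = (+0.11, -1.72);  n_2 = (-0.9980, -0.0638)
edge 5: e_5 = (-3.06, +1.59);  n_5 = (+0.4611, +0.8874)
∠(n_2, n_5) = 121.12°
δ = |180° − 121.12°| = 58.88°
58.88° ≤ 2α = 73.74°  →  valid

δ = 58.88°, valid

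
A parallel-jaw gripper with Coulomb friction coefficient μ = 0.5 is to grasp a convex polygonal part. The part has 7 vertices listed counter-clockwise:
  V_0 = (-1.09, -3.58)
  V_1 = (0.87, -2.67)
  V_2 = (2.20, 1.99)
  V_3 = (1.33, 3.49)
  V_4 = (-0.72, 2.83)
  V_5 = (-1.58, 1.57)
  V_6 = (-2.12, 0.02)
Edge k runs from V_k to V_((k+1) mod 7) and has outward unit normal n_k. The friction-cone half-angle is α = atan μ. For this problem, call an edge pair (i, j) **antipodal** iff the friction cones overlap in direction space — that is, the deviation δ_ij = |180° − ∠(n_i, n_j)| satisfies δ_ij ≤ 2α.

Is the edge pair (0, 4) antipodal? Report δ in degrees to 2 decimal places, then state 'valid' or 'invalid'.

α = atan 0.5 = 26.57°;  2α = 53.13°
edge 0: e_0 = (+1.96, +0.91);  n_0 = (+0.4211, -0.9070)
edge 4: e_4 = (-0.86, -1.26);  n_4 = (-0.8259, +0.5637)
∠(n_0, n_4) = 149.22°
δ = |180° − 149.22°| = 30.78°
30.78° ≤ 2α = 53.13°  →  valid

δ = 30.78°, valid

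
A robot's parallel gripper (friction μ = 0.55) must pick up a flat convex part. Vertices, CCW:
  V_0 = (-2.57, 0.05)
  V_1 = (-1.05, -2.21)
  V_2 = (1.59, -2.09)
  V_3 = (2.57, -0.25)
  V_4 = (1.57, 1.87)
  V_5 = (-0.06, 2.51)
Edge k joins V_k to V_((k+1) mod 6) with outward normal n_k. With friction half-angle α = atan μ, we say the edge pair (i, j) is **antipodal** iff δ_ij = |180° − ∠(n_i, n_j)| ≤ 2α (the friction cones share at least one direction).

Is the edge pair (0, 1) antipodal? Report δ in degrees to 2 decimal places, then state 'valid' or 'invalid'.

α = atan 0.55 = 28.81°;  2α = 57.62°
edge 0: e_0 = (+1.52, -2.26);  n_0 = (-0.8298, -0.5581)
edge 1: e_1 = (+2.64, +0.12);  n_1 = (+0.0454, -0.9990)
∠(n_0, n_1) = 58.68°
δ = |180° − 58.68°| = 121.32°
121.32° > 2α = 57.62°  →  invalid

δ = 121.32°, invalid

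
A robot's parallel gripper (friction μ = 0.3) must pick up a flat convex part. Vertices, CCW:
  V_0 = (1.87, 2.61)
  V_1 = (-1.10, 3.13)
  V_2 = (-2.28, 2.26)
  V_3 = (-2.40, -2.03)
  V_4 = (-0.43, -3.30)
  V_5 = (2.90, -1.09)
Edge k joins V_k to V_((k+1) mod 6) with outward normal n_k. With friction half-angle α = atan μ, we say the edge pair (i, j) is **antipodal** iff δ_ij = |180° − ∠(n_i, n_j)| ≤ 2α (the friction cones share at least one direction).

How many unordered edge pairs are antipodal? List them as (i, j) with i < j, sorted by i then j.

count = 3; pairs: (0,3), (1,4), (2,5)

α = atan 0.3 = 16.70°;  2α = 33.40°
n_0 = (+0.1725, +0.9850)
n_1 = (-0.5934, +0.8049)
n_2 = (-0.9996, +0.0280)
n_3 = (-0.5418, -0.8405)
n_4 = (+0.5530, -0.8332)
n_5 = (+0.9634, +0.2682)
  (0,1): δ = 133.67°  ·
  (0,2): δ = 81.67°  ·
  (0,3): δ = 22.88°  ✓
  (0,4): δ = 43.50°  ·
  (0,5): δ = 115.49°  ·
  (1,2): δ = 128.00°  ·
  (1,3): δ = 69.21°  ·
  (1,4): δ = 2.83°  ✓
  (1,5): δ = 69.16°  ·
  (2,3): δ = 121.21°  ·
  (2,4): δ = 54.83°  ·
  (2,5): δ = 17.16°  ✓
  (3,4): δ = 113.62°  ·
  (3,5): δ = 41.64°  ·
  (4,5): δ = 108.01°  ·
antipodal pairs: 3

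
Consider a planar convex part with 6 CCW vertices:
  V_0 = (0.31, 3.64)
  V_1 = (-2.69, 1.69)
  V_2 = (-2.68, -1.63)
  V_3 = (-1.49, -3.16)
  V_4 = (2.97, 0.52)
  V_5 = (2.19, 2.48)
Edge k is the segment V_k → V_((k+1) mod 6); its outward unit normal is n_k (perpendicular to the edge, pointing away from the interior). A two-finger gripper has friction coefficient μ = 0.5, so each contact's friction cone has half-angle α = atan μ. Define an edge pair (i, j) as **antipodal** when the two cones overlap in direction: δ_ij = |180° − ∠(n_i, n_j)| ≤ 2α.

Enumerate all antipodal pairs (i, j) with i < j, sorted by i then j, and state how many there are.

α = atan 0.5 = 26.57°;  2α = 53.13°
n_0 = (-0.5450, +0.8384)
n_1 = (-1.0000, -0.0030)
n_2 = (-0.7894, -0.6139)
n_3 = (+0.6364, -0.7713)
n_4 = (+0.9291, +0.3698)
n_5 = (+0.5251, +0.8510)
  (0,1): δ = 122.85°  ·
  (0,2): δ = 85.15°  ·
  (0,3): δ = 6.50°  ✓
  (0,4): δ = 78.68°  ·
  (0,5): δ = 115.30°  ·
  (1,2): δ = 142.30°  ·
  (1,3): δ = 50.65°  ✓
  (1,4): δ = 21.53°  ✓
  (1,5): δ = 58.15°  ·
  (2,3): δ = 88.35°  ·
  (2,4): δ = 16.17°  ✓
  (2,5): δ = 20.45°  ✓
  (3,4): δ = 107.83°  ·
  (3,5): δ = 71.20°  ·
  (4,5): δ = 143.38°  ·
antipodal pairs: 5

count = 5; pairs: (0,3), (1,3), (1,4), (2,4), (2,5)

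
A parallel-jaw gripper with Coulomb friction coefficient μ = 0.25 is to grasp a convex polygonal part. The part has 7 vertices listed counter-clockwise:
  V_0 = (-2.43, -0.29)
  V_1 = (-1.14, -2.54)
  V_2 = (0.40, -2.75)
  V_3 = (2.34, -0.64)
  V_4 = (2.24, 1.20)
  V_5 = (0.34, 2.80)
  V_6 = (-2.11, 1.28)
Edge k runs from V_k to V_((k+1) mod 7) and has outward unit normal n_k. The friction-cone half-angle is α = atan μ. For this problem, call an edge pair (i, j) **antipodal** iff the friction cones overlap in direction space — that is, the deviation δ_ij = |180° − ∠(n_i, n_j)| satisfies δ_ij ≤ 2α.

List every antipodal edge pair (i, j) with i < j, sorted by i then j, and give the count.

count = 4; pairs: (0,3), (0,4), (2,5), (3,6)

α = atan 0.25 = 14.04°;  2α = 28.07°
n_0 = (-0.8675, -0.4974)
n_1 = (-0.1351, -0.9908)
n_2 = (+0.7361, -0.6768)
n_3 = (+0.9985, +0.0543)
n_4 = (+0.6441, +0.7649)
n_5 = (-0.5272, +0.8497)
n_6 = (-0.9799, +0.1997)
  (0,1): δ = 127.59°  ·
  (0,2): δ = 72.42°  ·
  (0,3): δ = 26.72°  ✓
  (0,4): δ = 20.07°  ✓
  (0,5): δ = 91.99°  ·
  (0,6): δ = 138.65°  ·
  (1,2): δ = 124.83°  ·
  (1,3): δ = 79.12°  ·
  (1,4): δ = 32.34°  ·
  (1,5): δ = 39.58°  ·
  (1,6): δ = 86.24°  ·
  (2,3): δ = 134.29°  ·
  (2,4): δ = 87.50°  ·
  (2,5): δ = 15.59°  ✓
  (2,6): δ = 31.08°  ·
  (3,4): δ = 133.21°  ·
  (3,5): δ = 61.30°  ·
  (3,6): δ = 14.63°  ✓
  (4,5): δ = 108.08°  ·
  (4,6): δ = 61.42°  ·
  (5,6): δ = 133.34°  ·
antipodal pairs: 4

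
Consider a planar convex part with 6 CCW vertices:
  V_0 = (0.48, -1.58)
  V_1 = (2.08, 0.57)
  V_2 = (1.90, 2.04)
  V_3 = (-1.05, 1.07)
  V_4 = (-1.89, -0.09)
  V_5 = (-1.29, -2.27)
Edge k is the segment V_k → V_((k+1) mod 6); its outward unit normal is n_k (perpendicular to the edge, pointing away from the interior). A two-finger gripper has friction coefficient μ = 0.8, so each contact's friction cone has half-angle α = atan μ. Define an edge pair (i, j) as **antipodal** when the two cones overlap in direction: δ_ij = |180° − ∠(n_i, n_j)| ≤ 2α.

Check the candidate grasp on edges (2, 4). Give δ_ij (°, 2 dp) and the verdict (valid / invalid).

α = atan 0.8 = 38.66°;  2α = 77.32°
edge 2: e_2 = (-2.95, -0.97);  n_2 = (-0.3124, +0.9500)
edge 4: e_4 = (+0.60, -2.18);  n_4 = (-0.9641, -0.2654)
∠(n_2, n_4) = 87.19°
δ = |180° − 87.19°| = 92.81°
92.81° > 2α = 77.32°  →  invalid

δ = 92.81°, invalid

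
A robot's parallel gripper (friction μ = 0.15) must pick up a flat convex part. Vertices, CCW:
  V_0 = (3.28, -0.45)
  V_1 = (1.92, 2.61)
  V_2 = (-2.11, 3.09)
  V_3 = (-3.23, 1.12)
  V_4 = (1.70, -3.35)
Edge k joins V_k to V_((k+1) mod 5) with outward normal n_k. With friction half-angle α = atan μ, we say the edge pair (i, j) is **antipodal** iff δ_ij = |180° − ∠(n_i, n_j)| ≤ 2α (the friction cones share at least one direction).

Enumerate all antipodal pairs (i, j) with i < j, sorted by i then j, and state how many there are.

α = atan 0.15 = 8.53°;  2α = 17.06°
n_0 = (+0.9138, +0.4061)
n_1 = (+0.1183, +0.9930)
n_2 = (-0.8693, +0.4942)
n_3 = (-0.6717, -0.7408)
n_4 = (+0.8781, -0.4784)
  (0,1): δ = 120.75°  ·
  (0,2): δ = 53.58°  ·
  (0,3): δ = 23.84°  ·
  (0,4): δ = 127.45°  ·
  (1,2): δ = 112.83°  ·
  (1,3): δ = 35.41°  ·
  (1,4): δ = 68.21°  ·
  (2,3): δ = 102.58°  ·
  (2,4): δ = 1.04°  ✓
  (3,4): δ = 76.38°  ·
antipodal pairs: 1

count = 1; pairs: (2,4)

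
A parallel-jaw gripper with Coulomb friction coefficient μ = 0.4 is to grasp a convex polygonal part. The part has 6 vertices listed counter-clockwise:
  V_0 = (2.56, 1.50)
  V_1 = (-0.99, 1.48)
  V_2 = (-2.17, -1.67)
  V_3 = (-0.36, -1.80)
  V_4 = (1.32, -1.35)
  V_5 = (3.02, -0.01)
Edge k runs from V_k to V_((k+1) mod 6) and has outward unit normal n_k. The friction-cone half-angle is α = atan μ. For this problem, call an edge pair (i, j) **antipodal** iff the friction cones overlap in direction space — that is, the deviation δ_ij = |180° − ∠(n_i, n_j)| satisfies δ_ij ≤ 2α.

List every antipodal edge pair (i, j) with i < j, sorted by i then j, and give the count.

α = atan 0.4 = 21.80°;  2α = 43.60°
n_0 = (-0.0056, +1.0000)
n_1 = (-0.9365, +0.3508)
n_2 = (-0.0716, -0.9974)
n_3 = (+0.2587, -0.9659)
n_4 = (+0.6190, -0.7854)
n_5 = (+0.9566, +0.2914)
  (0,1): δ = 110.86°  ·
  (0,2): δ = 4.43°  ✓
  (0,3): δ = 14.67°  ✓
  (0,4): δ = 37.92°  ✓
  (0,5): δ = 106.62°  ·
  (1,2): δ = 73.57°  ·
  (1,3): δ = 54.47°  ·
  (1,4): δ = 31.22°  ✓
  (1,5): δ = 37.48°  ✓
  (2,3): δ = 160.90°  ·
  (2,4): δ = 137.65°  ·
  (2,5): δ = 68.95°  ·
  (3,4): δ = 156.75°  ·
  (3,5): δ = 88.05°  ·
  (4,5): δ = 111.30°  ·
antipodal pairs: 5

count = 5; pairs: (0,2), (0,3), (0,4), (1,4), (1,5)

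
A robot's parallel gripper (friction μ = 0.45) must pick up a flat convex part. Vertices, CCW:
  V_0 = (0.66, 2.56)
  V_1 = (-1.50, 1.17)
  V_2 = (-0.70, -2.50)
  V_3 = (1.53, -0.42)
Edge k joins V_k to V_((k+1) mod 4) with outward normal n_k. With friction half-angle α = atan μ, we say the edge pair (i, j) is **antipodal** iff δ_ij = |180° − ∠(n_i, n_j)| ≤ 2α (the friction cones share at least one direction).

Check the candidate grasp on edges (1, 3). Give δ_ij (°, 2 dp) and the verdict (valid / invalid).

δ = 3.98°, valid

α = atan 0.45 = 24.23°;  2α = 48.46°
edge 1: e_1 = (+0.80, -3.67);  n_1 = (-0.9771, -0.2130)
edge 3: e_3 = (-0.87, +2.98);  n_3 = (+0.9599, +0.2802)
∠(n_1, n_3) = 176.02°
δ = |180° − 176.02°| = 3.98°
3.98° ≤ 2α = 48.46°  →  valid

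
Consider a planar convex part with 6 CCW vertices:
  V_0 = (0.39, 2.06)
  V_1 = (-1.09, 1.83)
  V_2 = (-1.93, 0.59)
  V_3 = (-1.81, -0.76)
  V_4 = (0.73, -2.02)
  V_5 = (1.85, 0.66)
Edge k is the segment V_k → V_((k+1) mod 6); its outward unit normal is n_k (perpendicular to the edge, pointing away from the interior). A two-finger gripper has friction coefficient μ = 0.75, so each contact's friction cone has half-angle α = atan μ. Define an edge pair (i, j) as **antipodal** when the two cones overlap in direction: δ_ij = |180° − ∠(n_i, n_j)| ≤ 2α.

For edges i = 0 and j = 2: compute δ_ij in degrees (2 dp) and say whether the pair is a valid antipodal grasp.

δ = 93.75°, invalid

α = atan 0.75 = 36.87°;  2α = 73.74°
edge 0: e_0 = (-1.48, -0.23);  n_0 = (-0.1536, +0.9881)
edge 2: e_2 = (+0.12, -1.35);  n_2 = (-0.9961, -0.0885)
∠(n_0, n_2) = 86.25°
δ = |180° − 86.25°| = 93.75°
93.75° > 2α = 73.74°  →  invalid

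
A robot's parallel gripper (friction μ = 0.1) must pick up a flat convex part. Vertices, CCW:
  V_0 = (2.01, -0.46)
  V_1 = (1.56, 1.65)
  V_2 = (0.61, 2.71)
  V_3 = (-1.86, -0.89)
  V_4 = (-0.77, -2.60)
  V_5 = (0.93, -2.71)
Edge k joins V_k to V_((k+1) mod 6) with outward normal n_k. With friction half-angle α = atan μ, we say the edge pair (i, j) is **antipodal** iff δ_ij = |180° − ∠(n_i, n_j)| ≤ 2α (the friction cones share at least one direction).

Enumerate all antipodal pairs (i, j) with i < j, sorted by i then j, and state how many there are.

α = atan 0.1 = 5.71°;  2α = 11.42°
n_0 = (+0.9780, +0.2086)
n_1 = (+0.7447, +0.6674)
n_2 = (-0.8246, +0.5658)
n_3 = (-0.8433, -0.5375)
n_4 = (-0.0646, -0.9979)
n_5 = (+0.9015, -0.4327)
  (0,1): δ = 150.17°  ·
  (0,2): δ = 46.49°  ·
  (0,3): δ = 20.48°  ·
  (0,4): δ = 74.26°  ·
  (0,5): δ = 142.32°  ·
  (1,2): δ = 76.32°  ·
  (1,3): δ = 9.35°  ✓
  (1,4): δ = 44.43°  ·
  (1,5): δ = 112.49°  ·
  (2,3): δ = 113.03°  ·
  (2,4): δ = 59.25°  ·
  (2,5): δ = 8.81°  ✓
  (3,4): δ = 126.22°  ·
  (3,5): δ = 58.16°  ·
  (4,5): δ = 111.94°  ·
antipodal pairs: 2

count = 2; pairs: (1,3), (2,5)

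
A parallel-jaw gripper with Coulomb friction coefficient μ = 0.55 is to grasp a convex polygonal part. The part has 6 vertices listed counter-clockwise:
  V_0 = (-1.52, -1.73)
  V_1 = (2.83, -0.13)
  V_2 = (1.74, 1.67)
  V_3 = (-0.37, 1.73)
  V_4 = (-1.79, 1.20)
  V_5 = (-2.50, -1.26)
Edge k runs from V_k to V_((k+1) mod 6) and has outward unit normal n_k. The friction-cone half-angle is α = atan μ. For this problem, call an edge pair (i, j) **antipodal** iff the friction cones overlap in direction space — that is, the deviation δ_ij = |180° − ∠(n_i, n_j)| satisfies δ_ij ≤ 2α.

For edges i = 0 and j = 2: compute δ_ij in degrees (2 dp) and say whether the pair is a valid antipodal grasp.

δ = 21.82°, valid

α = atan 0.55 = 28.81°;  2α = 57.62°
edge 0: e_0 = (+4.35, +1.60);  n_0 = (+0.3452, -0.9385)
edge 2: e_2 = (-2.11, +0.06);  n_2 = (+0.0284, +0.9996)
∠(n_0, n_2) = 158.18°
δ = |180° − 158.18°| = 21.82°
21.82° ≤ 2α = 57.62°  →  valid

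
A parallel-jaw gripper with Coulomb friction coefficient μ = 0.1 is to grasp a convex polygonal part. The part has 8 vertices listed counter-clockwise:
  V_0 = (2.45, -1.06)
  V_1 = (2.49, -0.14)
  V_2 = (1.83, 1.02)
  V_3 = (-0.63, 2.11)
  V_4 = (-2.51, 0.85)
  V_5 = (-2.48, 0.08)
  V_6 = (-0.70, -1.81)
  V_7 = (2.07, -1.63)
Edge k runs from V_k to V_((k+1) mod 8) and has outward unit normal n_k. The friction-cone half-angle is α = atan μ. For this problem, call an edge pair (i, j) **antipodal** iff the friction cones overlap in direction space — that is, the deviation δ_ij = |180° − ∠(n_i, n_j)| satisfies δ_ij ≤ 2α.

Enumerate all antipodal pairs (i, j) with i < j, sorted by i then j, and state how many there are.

count = 1; pairs: (0,4)

α = atan 0.1 = 5.71°;  2α = 11.42°
n_0 = (+0.9991, -0.0434)
n_1 = (+0.8692, +0.4945)
n_2 = (+0.4051, +0.9143)
n_3 = (-0.5567, +0.8307)
n_4 = (-0.9992, -0.0389)
n_5 = (-0.7280, -0.6856)
n_6 = (+0.0648, -0.9979)
n_7 = (+0.8321, -0.5547)
  (0,1): δ = 147.87°  ·
  (0,2): δ = 111.41°  ·
  (0,3): δ = 53.68°  ·
  (0,4): δ = 4.72°  ✓
  (0,5): δ = 45.77°  ·
  (0,6): δ = 96.21°  ·
  (0,7): δ = 148.80°  ·
  (1,2): δ = 143.54°  ·
  (1,3): δ = 85.81°  ·
  (1,4): δ = 27.41°  ·
  (1,5): δ = 13.64°  ·
  (1,6): δ = 64.08°  ·
  (1,7): δ = 116.67°  ·
  (2,3): δ = 122.27°  ·
  (2,4): δ = 63.87°  ·
  (2,5): δ = 22.82°  ·
  (2,6): δ = 27.62°  ·
  (2,7): δ = 80.21°  ·
  (3,4): δ = 121.60°  ·
  (3,5): δ = 80.55°  ·
  (3,6): δ = 30.11°  ·
  (3,7): δ = 22.48°  ·
  (4,5): δ = 138.95°  ·
  (4,6): δ = 88.51°  ·
  (4,7): δ = 35.92°  ·
  (5,6): δ = 129.57°  ·
  (5,7): δ = 76.97°  ·
  (6,7): δ = 127.41°  ·
antipodal pairs: 1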